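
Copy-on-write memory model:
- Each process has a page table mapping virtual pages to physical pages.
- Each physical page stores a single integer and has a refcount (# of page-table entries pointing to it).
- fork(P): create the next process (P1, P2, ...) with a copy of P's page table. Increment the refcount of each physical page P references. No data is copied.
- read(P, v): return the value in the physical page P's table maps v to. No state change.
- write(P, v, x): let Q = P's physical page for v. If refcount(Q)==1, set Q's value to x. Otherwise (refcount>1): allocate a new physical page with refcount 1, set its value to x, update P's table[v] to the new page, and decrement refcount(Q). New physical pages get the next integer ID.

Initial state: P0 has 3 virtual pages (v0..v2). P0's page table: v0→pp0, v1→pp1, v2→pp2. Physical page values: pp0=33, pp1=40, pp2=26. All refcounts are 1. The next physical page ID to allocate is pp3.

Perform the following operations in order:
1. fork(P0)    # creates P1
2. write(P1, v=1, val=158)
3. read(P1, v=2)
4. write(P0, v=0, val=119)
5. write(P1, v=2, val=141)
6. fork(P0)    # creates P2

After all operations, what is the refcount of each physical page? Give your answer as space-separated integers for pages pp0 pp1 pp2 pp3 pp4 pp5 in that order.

Op 1: fork(P0) -> P1. 3 ppages; refcounts: pp0:2 pp1:2 pp2:2
Op 2: write(P1, v1, 158). refcount(pp1)=2>1 -> COPY to pp3. 4 ppages; refcounts: pp0:2 pp1:1 pp2:2 pp3:1
Op 3: read(P1, v2) -> 26. No state change.
Op 4: write(P0, v0, 119). refcount(pp0)=2>1 -> COPY to pp4. 5 ppages; refcounts: pp0:1 pp1:1 pp2:2 pp3:1 pp4:1
Op 5: write(P1, v2, 141). refcount(pp2)=2>1 -> COPY to pp5. 6 ppages; refcounts: pp0:1 pp1:1 pp2:1 pp3:1 pp4:1 pp5:1
Op 6: fork(P0) -> P2. 6 ppages; refcounts: pp0:1 pp1:2 pp2:2 pp3:1 pp4:2 pp5:1

Answer: 1 2 2 1 2 1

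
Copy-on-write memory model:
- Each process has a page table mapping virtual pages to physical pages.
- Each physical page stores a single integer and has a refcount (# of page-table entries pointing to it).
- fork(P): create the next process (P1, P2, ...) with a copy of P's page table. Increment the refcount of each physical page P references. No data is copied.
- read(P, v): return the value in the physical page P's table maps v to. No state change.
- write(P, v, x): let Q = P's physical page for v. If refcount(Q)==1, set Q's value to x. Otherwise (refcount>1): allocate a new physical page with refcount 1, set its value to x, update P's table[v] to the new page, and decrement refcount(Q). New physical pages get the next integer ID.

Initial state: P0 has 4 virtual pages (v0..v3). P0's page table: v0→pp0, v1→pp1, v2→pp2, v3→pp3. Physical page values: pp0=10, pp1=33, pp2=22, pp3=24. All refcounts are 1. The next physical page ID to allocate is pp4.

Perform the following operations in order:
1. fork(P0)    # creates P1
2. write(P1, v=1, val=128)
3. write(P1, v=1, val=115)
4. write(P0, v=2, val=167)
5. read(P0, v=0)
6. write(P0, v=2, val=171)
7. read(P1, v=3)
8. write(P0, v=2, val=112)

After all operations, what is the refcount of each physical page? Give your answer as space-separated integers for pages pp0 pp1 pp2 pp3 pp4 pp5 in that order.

Answer: 2 1 1 2 1 1

Derivation:
Op 1: fork(P0) -> P1. 4 ppages; refcounts: pp0:2 pp1:2 pp2:2 pp3:2
Op 2: write(P1, v1, 128). refcount(pp1)=2>1 -> COPY to pp4. 5 ppages; refcounts: pp0:2 pp1:1 pp2:2 pp3:2 pp4:1
Op 3: write(P1, v1, 115). refcount(pp4)=1 -> write in place. 5 ppages; refcounts: pp0:2 pp1:1 pp2:2 pp3:2 pp4:1
Op 4: write(P0, v2, 167). refcount(pp2)=2>1 -> COPY to pp5. 6 ppages; refcounts: pp0:2 pp1:1 pp2:1 pp3:2 pp4:1 pp5:1
Op 5: read(P0, v0) -> 10. No state change.
Op 6: write(P0, v2, 171). refcount(pp5)=1 -> write in place. 6 ppages; refcounts: pp0:2 pp1:1 pp2:1 pp3:2 pp4:1 pp5:1
Op 7: read(P1, v3) -> 24. No state change.
Op 8: write(P0, v2, 112). refcount(pp5)=1 -> write in place. 6 ppages; refcounts: pp0:2 pp1:1 pp2:1 pp3:2 pp4:1 pp5:1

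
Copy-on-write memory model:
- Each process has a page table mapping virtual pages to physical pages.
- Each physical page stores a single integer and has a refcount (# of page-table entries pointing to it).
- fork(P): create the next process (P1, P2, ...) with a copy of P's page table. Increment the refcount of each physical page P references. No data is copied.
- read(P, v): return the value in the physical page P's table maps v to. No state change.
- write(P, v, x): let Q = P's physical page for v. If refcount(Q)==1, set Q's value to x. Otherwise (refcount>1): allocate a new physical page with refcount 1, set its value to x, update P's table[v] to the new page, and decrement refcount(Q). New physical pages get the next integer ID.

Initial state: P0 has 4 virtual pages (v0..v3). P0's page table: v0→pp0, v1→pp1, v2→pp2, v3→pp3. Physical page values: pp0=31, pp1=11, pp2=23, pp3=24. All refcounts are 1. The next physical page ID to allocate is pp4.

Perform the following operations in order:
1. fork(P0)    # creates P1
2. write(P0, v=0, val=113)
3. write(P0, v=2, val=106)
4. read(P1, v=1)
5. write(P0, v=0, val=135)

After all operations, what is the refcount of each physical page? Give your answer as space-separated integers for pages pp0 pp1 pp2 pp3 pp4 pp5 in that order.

Answer: 1 2 1 2 1 1

Derivation:
Op 1: fork(P0) -> P1. 4 ppages; refcounts: pp0:2 pp1:2 pp2:2 pp3:2
Op 2: write(P0, v0, 113). refcount(pp0)=2>1 -> COPY to pp4. 5 ppages; refcounts: pp0:1 pp1:2 pp2:2 pp3:2 pp4:1
Op 3: write(P0, v2, 106). refcount(pp2)=2>1 -> COPY to pp5. 6 ppages; refcounts: pp0:1 pp1:2 pp2:1 pp3:2 pp4:1 pp5:1
Op 4: read(P1, v1) -> 11. No state change.
Op 5: write(P0, v0, 135). refcount(pp4)=1 -> write in place. 6 ppages; refcounts: pp0:1 pp1:2 pp2:1 pp3:2 pp4:1 pp5:1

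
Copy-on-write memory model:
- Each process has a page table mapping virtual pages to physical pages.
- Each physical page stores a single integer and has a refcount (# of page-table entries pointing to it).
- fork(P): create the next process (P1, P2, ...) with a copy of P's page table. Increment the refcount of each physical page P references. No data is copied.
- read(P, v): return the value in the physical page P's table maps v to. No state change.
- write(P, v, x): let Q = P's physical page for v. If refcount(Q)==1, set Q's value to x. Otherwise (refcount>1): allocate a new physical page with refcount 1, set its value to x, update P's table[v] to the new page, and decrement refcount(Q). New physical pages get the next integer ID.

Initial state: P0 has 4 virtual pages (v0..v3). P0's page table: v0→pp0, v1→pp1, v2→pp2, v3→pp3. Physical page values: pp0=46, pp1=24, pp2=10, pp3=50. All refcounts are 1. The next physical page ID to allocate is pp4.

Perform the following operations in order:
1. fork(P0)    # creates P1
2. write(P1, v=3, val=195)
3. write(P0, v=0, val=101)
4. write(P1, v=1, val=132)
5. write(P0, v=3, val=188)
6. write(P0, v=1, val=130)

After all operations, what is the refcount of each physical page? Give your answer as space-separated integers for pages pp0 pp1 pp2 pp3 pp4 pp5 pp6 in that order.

Answer: 1 1 2 1 1 1 1

Derivation:
Op 1: fork(P0) -> P1. 4 ppages; refcounts: pp0:2 pp1:2 pp2:2 pp3:2
Op 2: write(P1, v3, 195). refcount(pp3)=2>1 -> COPY to pp4. 5 ppages; refcounts: pp0:2 pp1:2 pp2:2 pp3:1 pp4:1
Op 3: write(P0, v0, 101). refcount(pp0)=2>1 -> COPY to pp5. 6 ppages; refcounts: pp0:1 pp1:2 pp2:2 pp3:1 pp4:1 pp5:1
Op 4: write(P1, v1, 132). refcount(pp1)=2>1 -> COPY to pp6. 7 ppages; refcounts: pp0:1 pp1:1 pp2:2 pp3:1 pp4:1 pp5:1 pp6:1
Op 5: write(P0, v3, 188). refcount(pp3)=1 -> write in place. 7 ppages; refcounts: pp0:1 pp1:1 pp2:2 pp3:1 pp4:1 pp5:1 pp6:1
Op 6: write(P0, v1, 130). refcount(pp1)=1 -> write in place. 7 ppages; refcounts: pp0:1 pp1:1 pp2:2 pp3:1 pp4:1 pp5:1 pp6:1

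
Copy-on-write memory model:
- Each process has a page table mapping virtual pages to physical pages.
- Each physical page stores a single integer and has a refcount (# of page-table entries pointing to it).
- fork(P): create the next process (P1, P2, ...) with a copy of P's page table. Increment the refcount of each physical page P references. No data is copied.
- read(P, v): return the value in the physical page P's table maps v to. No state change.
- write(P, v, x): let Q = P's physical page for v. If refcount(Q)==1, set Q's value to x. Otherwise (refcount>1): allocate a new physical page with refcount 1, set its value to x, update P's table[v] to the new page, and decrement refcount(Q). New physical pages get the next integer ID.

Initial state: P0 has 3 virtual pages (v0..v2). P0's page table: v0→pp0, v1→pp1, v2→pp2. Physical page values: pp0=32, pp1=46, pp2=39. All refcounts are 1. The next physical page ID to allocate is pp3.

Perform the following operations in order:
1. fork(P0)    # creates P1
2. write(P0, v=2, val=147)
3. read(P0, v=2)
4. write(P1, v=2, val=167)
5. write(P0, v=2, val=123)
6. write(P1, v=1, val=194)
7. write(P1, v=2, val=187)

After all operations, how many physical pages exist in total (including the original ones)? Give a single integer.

Answer: 5

Derivation:
Op 1: fork(P0) -> P1. 3 ppages; refcounts: pp0:2 pp1:2 pp2:2
Op 2: write(P0, v2, 147). refcount(pp2)=2>1 -> COPY to pp3. 4 ppages; refcounts: pp0:2 pp1:2 pp2:1 pp3:1
Op 3: read(P0, v2) -> 147. No state change.
Op 4: write(P1, v2, 167). refcount(pp2)=1 -> write in place. 4 ppages; refcounts: pp0:2 pp1:2 pp2:1 pp3:1
Op 5: write(P0, v2, 123). refcount(pp3)=1 -> write in place. 4 ppages; refcounts: pp0:2 pp1:2 pp2:1 pp3:1
Op 6: write(P1, v1, 194). refcount(pp1)=2>1 -> COPY to pp4. 5 ppages; refcounts: pp0:2 pp1:1 pp2:1 pp3:1 pp4:1
Op 7: write(P1, v2, 187). refcount(pp2)=1 -> write in place. 5 ppages; refcounts: pp0:2 pp1:1 pp2:1 pp3:1 pp4:1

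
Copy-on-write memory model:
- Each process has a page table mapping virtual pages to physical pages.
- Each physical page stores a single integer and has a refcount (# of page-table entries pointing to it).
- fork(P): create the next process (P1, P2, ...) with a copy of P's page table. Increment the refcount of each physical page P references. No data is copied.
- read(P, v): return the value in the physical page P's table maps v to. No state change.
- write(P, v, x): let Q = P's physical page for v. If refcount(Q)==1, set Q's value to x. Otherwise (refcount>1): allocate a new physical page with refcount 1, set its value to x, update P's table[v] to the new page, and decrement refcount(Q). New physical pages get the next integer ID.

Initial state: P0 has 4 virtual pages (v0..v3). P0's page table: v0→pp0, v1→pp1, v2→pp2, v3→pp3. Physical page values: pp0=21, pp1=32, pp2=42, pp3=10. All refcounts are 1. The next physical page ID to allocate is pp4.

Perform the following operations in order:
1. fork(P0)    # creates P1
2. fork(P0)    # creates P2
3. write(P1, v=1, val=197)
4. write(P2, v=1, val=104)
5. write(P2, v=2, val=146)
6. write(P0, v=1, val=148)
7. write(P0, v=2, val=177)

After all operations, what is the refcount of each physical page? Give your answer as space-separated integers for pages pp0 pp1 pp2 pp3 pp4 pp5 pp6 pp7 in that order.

Answer: 3 1 1 3 1 1 1 1

Derivation:
Op 1: fork(P0) -> P1. 4 ppages; refcounts: pp0:2 pp1:2 pp2:2 pp3:2
Op 2: fork(P0) -> P2. 4 ppages; refcounts: pp0:3 pp1:3 pp2:3 pp3:3
Op 3: write(P1, v1, 197). refcount(pp1)=3>1 -> COPY to pp4. 5 ppages; refcounts: pp0:3 pp1:2 pp2:3 pp3:3 pp4:1
Op 4: write(P2, v1, 104). refcount(pp1)=2>1 -> COPY to pp5. 6 ppages; refcounts: pp0:3 pp1:1 pp2:3 pp3:3 pp4:1 pp5:1
Op 5: write(P2, v2, 146). refcount(pp2)=3>1 -> COPY to pp6. 7 ppages; refcounts: pp0:3 pp1:1 pp2:2 pp3:3 pp4:1 pp5:1 pp6:1
Op 6: write(P0, v1, 148). refcount(pp1)=1 -> write in place. 7 ppages; refcounts: pp0:3 pp1:1 pp2:2 pp3:3 pp4:1 pp5:1 pp6:1
Op 7: write(P0, v2, 177). refcount(pp2)=2>1 -> COPY to pp7. 8 ppages; refcounts: pp0:3 pp1:1 pp2:1 pp3:3 pp4:1 pp5:1 pp6:1 pp7:1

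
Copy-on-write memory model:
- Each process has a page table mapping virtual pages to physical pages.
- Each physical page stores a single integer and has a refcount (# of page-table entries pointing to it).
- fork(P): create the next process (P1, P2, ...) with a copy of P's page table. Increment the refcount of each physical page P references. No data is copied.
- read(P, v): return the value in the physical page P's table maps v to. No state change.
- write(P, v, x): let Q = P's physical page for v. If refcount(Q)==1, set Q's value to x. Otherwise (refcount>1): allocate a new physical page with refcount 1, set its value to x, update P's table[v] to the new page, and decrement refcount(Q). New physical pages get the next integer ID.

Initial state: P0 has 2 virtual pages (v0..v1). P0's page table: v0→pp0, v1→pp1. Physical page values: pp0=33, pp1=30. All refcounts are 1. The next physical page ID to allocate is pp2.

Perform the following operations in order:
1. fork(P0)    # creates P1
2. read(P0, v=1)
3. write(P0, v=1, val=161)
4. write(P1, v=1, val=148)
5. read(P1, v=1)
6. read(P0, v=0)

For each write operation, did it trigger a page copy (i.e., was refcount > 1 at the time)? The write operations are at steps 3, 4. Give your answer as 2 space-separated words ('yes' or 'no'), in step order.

Op 1: fork(P0) -> P1. 2 ppages; refcounts: pp0:2 pp1:2
Op 2: read(P0, v1) -> 30. No state change.
Op 3: write(P0, v1, 161). refcount(pp1)=2>1 -> COPY to pp2. 3 ppages; refcounts: pp0:2 pp1:1 pp2:1
Op 4: write(P1, v1, 148). refcount(pp1)=1 -> write in place. 3 ppages; refcounts: pp0:2 pp1:1 pp2:1
Op 5: read(P1, v1) -> 148. No state change.
Op 6: read(P0, v0) -> 33. No state change.

yes no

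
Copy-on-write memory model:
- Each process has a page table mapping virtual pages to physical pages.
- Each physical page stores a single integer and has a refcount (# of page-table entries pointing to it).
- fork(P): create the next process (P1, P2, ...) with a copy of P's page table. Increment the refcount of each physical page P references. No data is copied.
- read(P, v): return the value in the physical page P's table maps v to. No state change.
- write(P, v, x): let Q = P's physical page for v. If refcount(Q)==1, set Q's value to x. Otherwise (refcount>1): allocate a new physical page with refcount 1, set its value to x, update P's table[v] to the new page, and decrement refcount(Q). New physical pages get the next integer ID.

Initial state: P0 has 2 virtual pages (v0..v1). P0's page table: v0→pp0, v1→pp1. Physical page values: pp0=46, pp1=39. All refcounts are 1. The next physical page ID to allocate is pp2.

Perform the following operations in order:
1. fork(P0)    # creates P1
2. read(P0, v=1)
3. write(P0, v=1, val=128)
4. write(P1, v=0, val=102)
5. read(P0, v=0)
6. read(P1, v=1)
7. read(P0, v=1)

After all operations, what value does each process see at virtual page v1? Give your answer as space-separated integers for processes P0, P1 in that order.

Answer: 128 39

Derivation:
Op 1: fork(P0) -> P1. 2 ppages; refcounts: pp0:2 pp1:2
Op 2: read(P0, v1) -> 39. No state change.
Op 3: write(P0, v1, 128). refcount(pp1)=2>1 -> COPY to pp2. 3 ppages; refcounts: pp0:2 pp1:1 pp2:1
Op 4: write(P1, v0, 102). refcount(pp0)=2>1 -> COPY to pp3. 4 ppages; refcounts: pp0:1 pp1:1 pp2:1 pp3:1
Op 5: read(P0, v0) -> 46. No state change.
Op 6: read(P1, v1) -> 39. No state change.
Op 7: read(P0, v1) -> 128. No state change.
P0: v1 -> pp2 = 128
P1: v1 -> pp1 = 39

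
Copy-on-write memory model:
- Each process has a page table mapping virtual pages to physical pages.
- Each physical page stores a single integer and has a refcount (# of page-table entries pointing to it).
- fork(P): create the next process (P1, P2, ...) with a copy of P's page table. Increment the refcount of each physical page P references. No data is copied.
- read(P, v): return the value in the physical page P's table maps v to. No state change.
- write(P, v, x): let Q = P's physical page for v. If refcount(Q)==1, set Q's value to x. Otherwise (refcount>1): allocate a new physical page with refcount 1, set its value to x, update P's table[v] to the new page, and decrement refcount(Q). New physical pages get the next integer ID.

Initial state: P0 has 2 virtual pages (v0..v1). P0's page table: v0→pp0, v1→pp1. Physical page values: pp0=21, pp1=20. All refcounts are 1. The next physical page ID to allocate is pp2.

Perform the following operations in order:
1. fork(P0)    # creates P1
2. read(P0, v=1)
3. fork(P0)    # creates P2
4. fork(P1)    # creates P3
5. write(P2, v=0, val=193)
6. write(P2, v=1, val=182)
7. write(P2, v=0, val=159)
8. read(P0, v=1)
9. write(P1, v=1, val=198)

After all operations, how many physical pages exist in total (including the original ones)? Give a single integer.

Answer: 5

Derivation:
Op 1: fork(P0) -> P1. 2 ppages; refcounts: pp0:2 pp1:2
Op 2: read(P0, v1) -> 20. No state change.
Op 3: fork(P0) -> P2. 2 ppages; refcounts: pp0:3 pp1:3
Op 4: fork(P1) -> P3. 2 ppages; refcounts: pp0:4 pp1:4
Op 5: write(P2, v0, 193). refcount(pp0)=4>1 -> COPY to pp2. 3 ppages; refcounts: pp0:3 pp1:4 pp2:1
Op 6: write(P2, v1, 182). refcount(pp1)=4>1 -> COPY to pp3. 4 ppages; refcounts: pp0:3 pp1:3 pp2:1 pp3:1
Op 7: write(P2, v0, 159). refcount(pp2)=1 -> write in place. 4 ppages; refcounts: pp0:3 pp1:3 pp2:1 pp3:1
Op 8: read(P0, v1) -> 20. No state change.
Op 9: write(P1, v1, 198). refcount(pp1)=3>1 -> COPY to pp4. 5 ppages; refcounts: pp0:3 pp1:2 pp2:1 pp3:1 pp4:1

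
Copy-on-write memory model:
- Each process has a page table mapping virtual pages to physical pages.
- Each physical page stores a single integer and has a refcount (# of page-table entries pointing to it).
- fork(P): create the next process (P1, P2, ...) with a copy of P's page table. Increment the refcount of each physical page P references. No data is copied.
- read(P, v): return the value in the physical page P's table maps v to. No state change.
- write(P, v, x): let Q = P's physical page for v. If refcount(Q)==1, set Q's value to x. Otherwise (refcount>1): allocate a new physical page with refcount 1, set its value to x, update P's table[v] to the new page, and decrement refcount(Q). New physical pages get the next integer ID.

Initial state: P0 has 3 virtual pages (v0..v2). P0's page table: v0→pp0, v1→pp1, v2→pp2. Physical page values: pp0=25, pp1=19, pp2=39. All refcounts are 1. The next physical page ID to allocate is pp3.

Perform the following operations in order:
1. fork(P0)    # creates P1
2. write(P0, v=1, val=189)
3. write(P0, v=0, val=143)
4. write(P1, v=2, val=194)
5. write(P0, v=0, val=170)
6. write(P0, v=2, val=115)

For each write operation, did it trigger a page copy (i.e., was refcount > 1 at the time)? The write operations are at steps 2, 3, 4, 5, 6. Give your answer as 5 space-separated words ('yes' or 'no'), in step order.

Op 1: fork(P0) -> P1. 3 ppages; refcounts: pp0:2 pp1:2 pp2:2
Op 2: write(P0, v1, 189). refcount(pp1)=2>1 -> COPY to pp3. 4 ppages; refcounts: pp0:2 pp1:1 pp2:2 pp3:1
Op 3: write(P0, v0, 143). refcount(pp0)=2>1 -> COPY to pp4. 5 ppages; refcounts: pp0:1 pp1:1 pp2:2 pp3:1 pp4:1
Op 4: write(P1, v2, 194). refcount(pp2)=2>1 -> COPY to pp5. 6 ppages; refcounts: pp0:1 pp1:1 pp2:1 pp3:1 pp4:1 pp5:1
Op 5: write(P0, v0, 170). refcount(pp4)=1 -> write in place. 6 ppages; refcounts: pp0:1 pp1:1 pp2:1 pp3:1 pp4:1 pp5:1
Op 6: write(P0, v2, 115). refcount(pp2)=1 -> write in place. 6 ppages; refcounts: pp0:1 pp1:1 pp2:1 pp3:1 pp4:1 pp5:1

yes yes yes no no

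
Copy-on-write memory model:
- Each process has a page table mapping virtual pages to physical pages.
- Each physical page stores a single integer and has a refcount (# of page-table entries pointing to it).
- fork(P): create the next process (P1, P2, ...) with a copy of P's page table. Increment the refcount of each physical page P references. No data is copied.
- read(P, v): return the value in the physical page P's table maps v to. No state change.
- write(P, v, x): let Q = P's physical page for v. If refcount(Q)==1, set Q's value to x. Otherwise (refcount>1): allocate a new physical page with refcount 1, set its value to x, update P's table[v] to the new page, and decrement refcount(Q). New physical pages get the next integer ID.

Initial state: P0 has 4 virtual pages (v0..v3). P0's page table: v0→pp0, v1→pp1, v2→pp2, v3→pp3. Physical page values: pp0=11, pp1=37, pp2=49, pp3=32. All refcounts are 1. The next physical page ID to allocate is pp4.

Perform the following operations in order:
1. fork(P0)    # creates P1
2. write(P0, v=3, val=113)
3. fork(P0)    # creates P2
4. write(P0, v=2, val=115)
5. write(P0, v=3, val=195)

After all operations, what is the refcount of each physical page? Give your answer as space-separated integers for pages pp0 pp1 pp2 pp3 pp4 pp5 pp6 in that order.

Answer: 3 3 2 1 1 1 1

Derivation:
Op 1: fork(P0) -> P1. 4 ppages; refcounts: pp0:2 pp1:2 pp2:2 pp3:2
Op 2: write(P0, v3, 113). refcount(pp3)=2>1 -> COPY to pp4. 5 ppages; refcounts: pp0:2 pp1:2 pp2:2 pp3:1 pp4:1
Op 3: fork(P0) -> P2. 5 ppages; refcounts: pp0:3 pp1:3 pp2:3 pp3:1 pp4:2
Op 4: write(P0, v2, 115). refcount(pp2)=3>1 -> COPY to pp5. 6 ppages; refcounts: pp0:3 pp1:3 pp2:2 pp3:1 pp4:2 pp5:1
Op 5: write(P0, v3, 195). refcount(pp4)=2>1 -> COPY to pp6. 7 ppages; refcounts: pp0:3 pp1:3 pp2:2 pp3:1 pp4:1 pp5:1 pp6:1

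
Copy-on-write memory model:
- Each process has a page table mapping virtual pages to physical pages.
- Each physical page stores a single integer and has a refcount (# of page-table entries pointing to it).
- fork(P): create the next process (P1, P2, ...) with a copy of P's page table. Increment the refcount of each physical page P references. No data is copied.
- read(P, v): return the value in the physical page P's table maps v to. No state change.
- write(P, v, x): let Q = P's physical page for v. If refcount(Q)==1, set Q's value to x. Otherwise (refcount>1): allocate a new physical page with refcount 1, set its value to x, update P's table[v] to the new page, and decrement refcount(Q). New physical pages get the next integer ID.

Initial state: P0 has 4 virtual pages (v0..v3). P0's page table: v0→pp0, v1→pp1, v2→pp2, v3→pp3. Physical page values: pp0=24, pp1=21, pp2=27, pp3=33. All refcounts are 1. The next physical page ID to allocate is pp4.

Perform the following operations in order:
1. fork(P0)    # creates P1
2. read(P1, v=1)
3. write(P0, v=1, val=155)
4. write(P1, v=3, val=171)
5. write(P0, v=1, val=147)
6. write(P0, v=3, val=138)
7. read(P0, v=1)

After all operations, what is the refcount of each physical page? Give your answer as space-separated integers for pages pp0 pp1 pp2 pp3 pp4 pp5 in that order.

Op 1: fork(P0) -> P1. 4 ppages; refcounts: pp0:2 pp1:2 pp2:2 pp3:2
Op 2: read(P1, v1) -> 21. No state change.
Op 3: write(P0, v1, 155). refcount(pp1)=2>1 -> COPY to pp4. 5 ppages; refcounts: pp0:2 pp1:1 pp2:2 pp3:2 pp4:1
Op 4: write(P1, v3, 171). refcount(pp3)=2>1 -> COPY to pp5. 6 ppages; refcounts: pp0:2 pp1:1 pp2:2 pp3:1 pp4:1 pp5:1
Op 5: write(P0, v1, 147). refcount(pp4)=1 -> write in place. 6 ppages; refcounts: pp0:2 pp1:1 pp2:2 pp3:1 pp4:1 pp5:1
Op 6: write(P0, v3, 138). refcount(pp3)=1 -> write in place. 6 ppages; refcounts: pp0:2 pp1:1 pp2:2 pp3:1 pp4:1 pp5:1
Op 7: read(P0, v1) -> 147. No state change.

Answer: 2 1 2 1 1 1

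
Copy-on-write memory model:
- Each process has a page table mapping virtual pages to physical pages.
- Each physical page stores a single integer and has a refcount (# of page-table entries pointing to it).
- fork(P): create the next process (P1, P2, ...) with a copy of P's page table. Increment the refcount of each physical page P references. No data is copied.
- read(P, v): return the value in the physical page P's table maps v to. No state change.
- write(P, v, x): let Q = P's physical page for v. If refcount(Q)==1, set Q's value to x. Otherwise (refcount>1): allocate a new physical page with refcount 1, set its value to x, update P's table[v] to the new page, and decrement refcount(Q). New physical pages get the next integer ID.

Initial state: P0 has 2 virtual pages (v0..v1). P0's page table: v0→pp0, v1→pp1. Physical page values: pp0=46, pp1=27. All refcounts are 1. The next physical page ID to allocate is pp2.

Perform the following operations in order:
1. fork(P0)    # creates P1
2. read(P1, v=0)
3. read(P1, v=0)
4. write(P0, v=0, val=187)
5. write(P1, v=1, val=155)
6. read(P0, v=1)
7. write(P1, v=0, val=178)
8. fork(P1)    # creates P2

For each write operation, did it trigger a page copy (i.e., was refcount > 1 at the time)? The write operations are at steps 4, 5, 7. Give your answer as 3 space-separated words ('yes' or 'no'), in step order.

Op 1: fork(P0) -> P1. 2 ppages; refcounts: pp0:2 pp1:2
Op 2: read(P1, v0) -> 46. No state change.
Op 3: read(P1, v0) -> 46. No state change.
Op 4: write(P0, v0, 187). refcount(pp0)=2>1 -> COPY to pp2. 3 ppages; refcounts: pp0:1 pp1:2 pp2:1
Op 5: write(P1, v1, 155). refcount(pp1)=2>1 -> COPY to pp3. 4 ppages; refcounts: pp0:1 pp1:1 pp2:1 pp3:1
Op 6: read(P0, v1) -> 27. No state change.
Op 7: write(P1, v0, 178). refcount(pp0)=1 -> write in place. 4 ppages; refcounts: pp0:1 pp1:1 pp2:1 pp3:1
Op 8: fork(P1) -> P2. 4 ppages; refcounts: pp0:2 pp1:1 pp2:1 pp3:2

yes yes no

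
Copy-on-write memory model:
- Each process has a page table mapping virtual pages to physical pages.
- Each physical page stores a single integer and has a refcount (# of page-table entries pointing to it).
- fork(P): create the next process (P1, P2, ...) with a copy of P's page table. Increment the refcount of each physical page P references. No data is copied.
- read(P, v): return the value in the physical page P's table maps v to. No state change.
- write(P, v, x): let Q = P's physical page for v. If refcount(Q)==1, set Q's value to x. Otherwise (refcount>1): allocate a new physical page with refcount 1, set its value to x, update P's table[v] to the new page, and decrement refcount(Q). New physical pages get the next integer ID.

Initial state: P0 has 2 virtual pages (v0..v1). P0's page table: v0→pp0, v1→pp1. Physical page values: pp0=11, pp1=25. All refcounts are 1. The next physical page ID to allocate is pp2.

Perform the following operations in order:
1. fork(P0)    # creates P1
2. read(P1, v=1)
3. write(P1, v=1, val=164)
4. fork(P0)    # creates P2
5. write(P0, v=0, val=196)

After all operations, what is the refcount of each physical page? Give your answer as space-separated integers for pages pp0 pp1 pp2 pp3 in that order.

Answer: 2 2 1 1

Derivation:
Op 1: fork(P0) -> P1. 2 ppages; refcounts: pp0:2 pp1:2
Op 2: read(P1, v1) -> 25. No state change.
Op 3: write(P1, v1, 164). refcount(pp1)=2>1 -> COPY to pp2. 3 ppages; refcounts: pp0:2 pp1:1 pp2:1
Op 4: fork(P0) -> P2. 3 ppages; refcounts: pp0:3 pp1:2 pp2:1
Op 5: write(P0, v0, 196). refcount(pp0)=3>1 -> COPY to pp3. 4 ppages; refcounts: pp0:2 pp1:2 pp2:1 pp3:1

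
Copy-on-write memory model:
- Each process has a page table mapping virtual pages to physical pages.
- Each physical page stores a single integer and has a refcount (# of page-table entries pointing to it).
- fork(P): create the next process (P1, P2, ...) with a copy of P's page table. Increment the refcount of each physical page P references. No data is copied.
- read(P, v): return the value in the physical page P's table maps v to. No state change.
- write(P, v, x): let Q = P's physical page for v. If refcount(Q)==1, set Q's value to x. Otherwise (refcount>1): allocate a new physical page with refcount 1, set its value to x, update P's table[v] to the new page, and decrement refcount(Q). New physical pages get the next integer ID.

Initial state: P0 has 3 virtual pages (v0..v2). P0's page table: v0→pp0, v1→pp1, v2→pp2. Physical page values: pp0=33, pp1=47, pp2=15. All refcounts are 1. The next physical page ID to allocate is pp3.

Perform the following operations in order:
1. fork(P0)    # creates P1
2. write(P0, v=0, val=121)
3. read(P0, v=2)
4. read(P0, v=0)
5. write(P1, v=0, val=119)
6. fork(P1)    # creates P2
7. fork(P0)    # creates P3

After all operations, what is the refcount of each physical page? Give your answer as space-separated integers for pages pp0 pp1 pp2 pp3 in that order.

Op 1: fork(P0) -> P1. 3 ppages; refcounts: pp0:2 pp1:2 pp2:2
Op 2: write(P0, v0, 121). refcount(pp0)=2>1 -> COPY to pp3. 4 ppages; refcounts: pp0:1 pp1:2 pp2:2 pp3:1
Op 3: read(P0, v2) -> 15. No state change.
Op 4: read(P0, v0) -> 121. No state change.
Op 5: write(P1, v0, 119). refcount(pp0)=1 -> write in place. 4 ppages; refcounts: pp0:1 pp1:2 pp2:2 pp3:1
Op 6: fork(P1) -> P2. 4 ppages; refcounts: pp0:2 pp1:3 pp2:3 pp3:1
Op 7: fork(P0) -> P3. 4 ppages; refcounts: pp0:2 pp1:4 pp2:4 pp3:2

Answer: 2 4 4 2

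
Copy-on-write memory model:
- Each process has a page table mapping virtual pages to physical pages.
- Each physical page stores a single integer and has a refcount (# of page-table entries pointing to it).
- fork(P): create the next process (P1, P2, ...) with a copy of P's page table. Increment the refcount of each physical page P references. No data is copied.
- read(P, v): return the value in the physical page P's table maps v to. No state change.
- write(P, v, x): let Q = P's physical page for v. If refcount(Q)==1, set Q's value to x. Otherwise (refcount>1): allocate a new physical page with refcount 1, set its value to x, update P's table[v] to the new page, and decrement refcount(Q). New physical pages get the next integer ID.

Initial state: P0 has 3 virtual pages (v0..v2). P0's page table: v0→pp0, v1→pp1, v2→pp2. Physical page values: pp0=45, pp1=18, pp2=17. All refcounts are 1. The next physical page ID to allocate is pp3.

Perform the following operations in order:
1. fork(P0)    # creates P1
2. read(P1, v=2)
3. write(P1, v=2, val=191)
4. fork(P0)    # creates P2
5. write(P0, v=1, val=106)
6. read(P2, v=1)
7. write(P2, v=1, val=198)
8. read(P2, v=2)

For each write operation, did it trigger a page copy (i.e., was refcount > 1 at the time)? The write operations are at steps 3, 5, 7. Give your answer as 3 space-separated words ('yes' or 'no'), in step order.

Op 1: fork(P0) -> P1. 3 ppages; refcounts: pp0:2 pp1:2 pp2:2
Op 2: read(P1, v2) -> 17. No state change.
Op 3: write(P1, v2, 191). refcount(pp2)=2>1 -> COPY to pp3. 4 ppages; refcounts: pp0:2 pp1:2 pp2:1 pp3:1
Op 4: fork(P0) -> P2. 4 ppages; refcounts: pp0:3 pp1:3 pp2:2 pp3:1
Op 5: write(P0, v1, 106). refcount(pp1)=3>1 -> COPY to pp4. 5 ppages; refcounts: pp0:3 pp1:2 pp2:2 pp3:1 pp4:1
Op 6: read(P2, v1) -> 18. No state change.
Op 7: write(P2, v1, 198). refcount(pp1)=2>1 -> COPY to pp5. 6 ppages; refcounts: pp0:3 pp1:1 pp2:2 pp3:1 pp4:1 pp5:1
Op 8: read(P2, v2) -> 17. No state change.

yes yes yes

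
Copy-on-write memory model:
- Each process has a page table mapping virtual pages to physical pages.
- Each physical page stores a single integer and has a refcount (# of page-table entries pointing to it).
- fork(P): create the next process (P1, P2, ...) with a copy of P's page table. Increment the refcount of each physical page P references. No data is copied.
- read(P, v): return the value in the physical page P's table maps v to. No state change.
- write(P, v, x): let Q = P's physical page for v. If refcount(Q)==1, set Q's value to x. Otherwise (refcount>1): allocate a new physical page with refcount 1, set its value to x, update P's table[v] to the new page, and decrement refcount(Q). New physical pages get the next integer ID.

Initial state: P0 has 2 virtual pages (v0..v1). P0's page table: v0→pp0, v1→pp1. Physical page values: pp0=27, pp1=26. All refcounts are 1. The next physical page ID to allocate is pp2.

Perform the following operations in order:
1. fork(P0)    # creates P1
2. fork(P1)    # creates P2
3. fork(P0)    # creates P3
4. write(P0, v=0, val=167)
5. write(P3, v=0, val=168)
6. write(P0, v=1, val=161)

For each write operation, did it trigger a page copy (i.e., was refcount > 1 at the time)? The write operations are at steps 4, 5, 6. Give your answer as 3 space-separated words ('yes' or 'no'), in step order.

Op 1: fork(P0) -> P1. 2 ppages; refcounts: pp0:2 pp1:2
Op 2: fork(P1) -> P2. 2 ppages; refcounts: pp0:3 pp1:3
Op 3: fork(P0) -> P3. 2 ppages; refcounts: pp0:4 pp1:4
Op 4: write(P0, v0, 167). refcount(pp0)=4>1 -> COPY to pp2. 3 ppages; refcounts: pp0:3 pp1:4 pp2:1
Op 5: write(P3, v0, 168). refcount(pp0)=3>1 -> COPY to pp3. 4 ppages; refcounts: pp0:2 pp1:4 pp2:1 pp3:1
Op 6: write(P0, v1, 161). refcount(pp1)=4>1 -> COPY to pp4. 5 ppages; refcounts: pp0:2 pp1:3 pp2:1 pp3:1 pp4:1

yes yes yes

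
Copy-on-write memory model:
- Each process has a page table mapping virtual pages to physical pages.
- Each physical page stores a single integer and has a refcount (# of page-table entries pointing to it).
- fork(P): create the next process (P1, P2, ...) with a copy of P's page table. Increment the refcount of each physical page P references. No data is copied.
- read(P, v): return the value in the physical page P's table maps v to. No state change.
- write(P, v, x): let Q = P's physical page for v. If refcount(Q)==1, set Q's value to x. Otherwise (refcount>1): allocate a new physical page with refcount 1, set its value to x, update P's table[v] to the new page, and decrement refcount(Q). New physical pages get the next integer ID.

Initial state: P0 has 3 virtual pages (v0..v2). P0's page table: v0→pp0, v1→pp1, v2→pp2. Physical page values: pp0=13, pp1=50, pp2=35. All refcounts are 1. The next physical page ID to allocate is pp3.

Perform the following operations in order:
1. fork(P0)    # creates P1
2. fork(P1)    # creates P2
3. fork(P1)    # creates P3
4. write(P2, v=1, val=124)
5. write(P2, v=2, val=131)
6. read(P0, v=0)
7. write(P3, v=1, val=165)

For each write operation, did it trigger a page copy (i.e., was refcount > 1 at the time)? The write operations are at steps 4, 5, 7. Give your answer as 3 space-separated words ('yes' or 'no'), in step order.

Op 1: fork(P0) -> P1. 3 ppages; refcounts: pp0:2 pp1:2 pp2:2
Op 2: fork(P1) -> P2. 3 ppages; refcounts: pp0:3 pp1:3 pp2:3
Op 3: fork(P1) -> P3. 3 ppages; refcounts: pp0:4 pp1:4 pp2:4
Op 4: write(P2, v1, 124). refcount(pp1)=4>1 -> COPY to pp3. 4 ppages; refcounts: pp0:4 pp1:3 pp2:4 pp3:1
Op 5: write(P2, v2, 131). refcount(pp2)=4>1 -> COPY to pp4. 5 ppages; refcounts: pp0:4 pp1:3 pp2:3 pp3:1 pp4:1
Op 6: read(P0, v0) -> 13. No state change.
Op 7: write(P3, v1, 165). refcount(pp1)=3>1 -> COPY to pp5. 6 ppages; refcounts: pp0:4 pp1:2 pp2:3 pp3:1 pp4:1 pp5:1

yes yes yes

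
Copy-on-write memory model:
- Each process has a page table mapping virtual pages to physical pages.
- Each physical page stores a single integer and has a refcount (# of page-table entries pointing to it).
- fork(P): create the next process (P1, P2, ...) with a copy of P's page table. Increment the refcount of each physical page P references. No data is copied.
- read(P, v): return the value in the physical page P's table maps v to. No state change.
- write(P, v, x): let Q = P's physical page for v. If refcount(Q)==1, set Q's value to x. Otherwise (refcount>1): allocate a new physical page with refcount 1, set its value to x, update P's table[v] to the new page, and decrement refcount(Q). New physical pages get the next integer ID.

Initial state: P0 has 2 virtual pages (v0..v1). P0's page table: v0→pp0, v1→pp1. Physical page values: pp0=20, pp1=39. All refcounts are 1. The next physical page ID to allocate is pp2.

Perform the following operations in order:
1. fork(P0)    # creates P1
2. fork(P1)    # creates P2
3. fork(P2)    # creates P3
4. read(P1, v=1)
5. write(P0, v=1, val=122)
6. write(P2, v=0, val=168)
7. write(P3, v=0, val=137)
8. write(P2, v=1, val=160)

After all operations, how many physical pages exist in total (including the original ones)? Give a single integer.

Op 1: fork(P0) -> P1. 2 ppages; refcounts: pp0:2 pp1:2
Op 2: fork(P1) -> P2. 2 ppages; refcounts: pp0:3 pp1:3
Op 3: fork(P2) -> P3. 2 ppages; refcounts: pp0:4 pp1:4
Op 4: read(P1, v1) -> 39. No state change.
Op 5: write(P0, v1, 122). refcount(pp1)=4>1 -> COPY to pp2. 3 ppages; refcounts: pp0:4 pp1:3 pp2:1
Op 6: write(P2, v0, 168). refcount(pp0)=4>1 -> COPY to pp3. 4 ppages; refcounts: pp0:3 pp1:3 pp2:1 pp3:1
Op 7: write(P3, v0, 137). refcount(pp0)=3>1 -> COPY to pp4. 5 ppages; refcounts: pp0:2 pp1:3 pp2:1 pp3:1 pp4:1
Op 8: write(P2, v1, 160). refcount(pp1)=3>1 -> COPY to pp5. 6 ppages; refcounts: pp0:2 pp1:2 pp2:1 pp3:1 pp4:1 pp5:1

Answer: 6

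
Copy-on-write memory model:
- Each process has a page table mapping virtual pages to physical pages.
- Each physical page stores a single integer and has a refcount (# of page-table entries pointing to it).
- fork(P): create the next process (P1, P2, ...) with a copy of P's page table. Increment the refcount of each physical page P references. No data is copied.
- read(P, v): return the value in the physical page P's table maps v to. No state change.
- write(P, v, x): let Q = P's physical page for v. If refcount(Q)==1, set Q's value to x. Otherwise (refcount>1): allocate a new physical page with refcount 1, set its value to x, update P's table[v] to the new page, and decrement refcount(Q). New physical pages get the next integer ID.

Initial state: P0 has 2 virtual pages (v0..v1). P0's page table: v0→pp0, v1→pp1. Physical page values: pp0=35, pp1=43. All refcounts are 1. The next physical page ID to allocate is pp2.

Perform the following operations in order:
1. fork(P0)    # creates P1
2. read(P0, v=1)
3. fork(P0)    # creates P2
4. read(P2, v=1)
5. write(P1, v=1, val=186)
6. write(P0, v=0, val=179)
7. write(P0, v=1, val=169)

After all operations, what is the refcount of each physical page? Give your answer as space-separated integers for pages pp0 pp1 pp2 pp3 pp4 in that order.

Answer: 2 1 1 1 1

Derivation:
Op 1: fork(P0) -> P1. 2 ppages; refcounts: pp0:2 pp1:2
Op 2: read(P0, v1) -> 43. No state change.
Op 3: fork(P0) -> P2. 2 ppages; refcounts: pp0:3 pp1:3
Op 4: read(P2, v1) -> 43. No state change.
Op 5: write(P1, v1, 186). refcount(pp1)=3>1 -> COPY to pp2. 3 ppages; refcounts: pp0:3 pp1:2 pp2:1
Op 6: write(P0, v0, 179). refcount(pp0)=3>1 -> COPY to pp3. 4 ppages; refcounts: pp0:2 pp1:2 pp2:1 pp3:1
Op 7: write(P0, v1, 169). refcount(pp1)=2>1 -> COPY to pp4. 5 ppages; refcounts: pp0:2 pp1:1 pp2:1 pp3:1 pp4:1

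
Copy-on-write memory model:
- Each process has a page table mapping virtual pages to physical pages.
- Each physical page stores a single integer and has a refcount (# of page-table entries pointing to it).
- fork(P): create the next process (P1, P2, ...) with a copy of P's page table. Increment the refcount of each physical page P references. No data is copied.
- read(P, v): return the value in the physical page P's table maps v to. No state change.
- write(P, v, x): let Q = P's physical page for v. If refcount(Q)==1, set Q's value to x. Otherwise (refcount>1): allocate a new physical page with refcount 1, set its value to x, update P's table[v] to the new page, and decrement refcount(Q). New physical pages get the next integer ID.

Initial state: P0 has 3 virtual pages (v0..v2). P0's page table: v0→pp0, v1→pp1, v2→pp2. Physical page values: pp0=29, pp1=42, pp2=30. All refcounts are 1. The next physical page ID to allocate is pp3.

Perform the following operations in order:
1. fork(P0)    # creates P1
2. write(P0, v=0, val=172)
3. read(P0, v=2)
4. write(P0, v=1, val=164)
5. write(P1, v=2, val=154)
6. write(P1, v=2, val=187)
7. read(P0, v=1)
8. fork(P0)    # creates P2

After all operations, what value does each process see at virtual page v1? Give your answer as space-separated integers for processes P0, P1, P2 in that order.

Op 1: fork(P0) -> P1. 3 ppages; refcounts: pp0:2 pp1:2 pp2:2
Op 2: write(P0, v0, 172). refcount(pp0)=2>1 -> COPY to pp3. 4 ppages; refcounts: pp0:1 pp1:2 pp2:2 pp3:1
Op 3: read(P0, v2) -> 30. No state change.
Op 4: write(P0, v1, 164). refcount(pp1)=2>1 -> COPY to pp4. 5 ppages; refcounts: pp0:1 pp1:1 pp2:2 pp3:1 pp4:1
Op 5: write(P1, v2, 154). refcount(pp2)=2>1 -> COPY to pp5. 6 ppages; refcounts: pp0:1 pp1:1 pp2:1 pp3:1 pp4:1 pp5:1
Op 6: write(P1, v2, 187). refcount(pp5)=1 -> write in place. 6 ppages; refcounts: pp0:1 pp1:1 pp2:1 pp3:1 pp4:1 pp5:1
Op 7: read(P0, v1) -> 164. No state change.
Op 8: fork(P0) -> P2. 6 ppages; refcounts: pp0:1 pp1:1 pp2:2 pp3:2 pp4:2 pp5:1
P0: v1 -> pp4 = 164
P1: v1 -> pp1 = 42
P2: v1 -> pp4 = 164

Answer: 164 42 164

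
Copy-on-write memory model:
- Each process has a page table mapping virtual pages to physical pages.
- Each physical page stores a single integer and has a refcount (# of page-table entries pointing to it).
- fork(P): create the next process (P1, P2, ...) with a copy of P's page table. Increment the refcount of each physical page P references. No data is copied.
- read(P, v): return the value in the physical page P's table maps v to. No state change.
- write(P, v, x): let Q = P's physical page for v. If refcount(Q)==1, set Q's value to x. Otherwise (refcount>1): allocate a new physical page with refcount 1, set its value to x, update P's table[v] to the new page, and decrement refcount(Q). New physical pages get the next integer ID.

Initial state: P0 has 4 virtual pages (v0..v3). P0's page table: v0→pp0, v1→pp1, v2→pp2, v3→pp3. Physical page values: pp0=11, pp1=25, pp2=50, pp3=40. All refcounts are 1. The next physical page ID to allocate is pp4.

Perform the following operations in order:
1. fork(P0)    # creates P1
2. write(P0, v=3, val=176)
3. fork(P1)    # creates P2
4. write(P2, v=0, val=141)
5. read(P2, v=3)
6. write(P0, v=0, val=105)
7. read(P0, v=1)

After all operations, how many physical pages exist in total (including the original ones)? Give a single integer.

Answer: 7

Derivation:
Op 1: fork(P0) -> P1. 4 ppages; refcounts: pp0:2 pp1:2 pp2:2 pp3:2
Op 2: write(P0, v3, 176). refcount(pp3)=2>1 -> COPY to pp4. 5 ppages; refcounts: pp0:2 pp1:2 pp2:2 pp3:1 pp4:1
Op 3: fork(P1) -> P2. 5 ppages; refcounts: pp0:3 pp1:3 pp2:3 pp3:2 pp4:1
Op 4: write(P2, v0, 141). refcount(pp0)=3>1 -> COPY to pp5. 6 ppages; refcounts: pp0:2 pp1:3 pp2:3 pp3:2 pp4:1 pp5:1
Op 5: read(P2, v3) -> 40. No state change.
Op 6: write(P0, v0, 105). refcount(pp0)=2>1 -> COPY to pp6. 7 ppages; refcounts: pp0:1 pp1:3 pp2:3 pp3:2 pp4:1 pp5:1 pp6:1
Op 7: read(P0, v1) -> 25. No state change.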